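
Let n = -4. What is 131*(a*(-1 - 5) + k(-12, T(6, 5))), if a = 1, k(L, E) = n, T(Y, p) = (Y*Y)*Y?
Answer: -1310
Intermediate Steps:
T(Y, p) = Y³ (T(Y, p) = Y²*Y = Y³)
k(L, E) = -4
131*(a*(-1 - 5) + k(-12, T(6, 5))) = 131*(1*(-1 - 5) - 4) = 131*(1*(-6) - 4) = 131*(-6 - 4) = 131*(-10) = -1310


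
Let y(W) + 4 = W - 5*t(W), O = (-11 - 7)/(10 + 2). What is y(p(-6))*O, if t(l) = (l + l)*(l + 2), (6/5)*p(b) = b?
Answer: 477/2 ≈ 238.50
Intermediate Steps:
p(b) = 5*b/6
t(l) = 2*l*(2 + l) (t(l) = (2*l)*(2 + l) = 2*l*(2 + l))
O = -3/2 (O = -18/12 = -18*1/12 = -3/2 ≈ -1.5000)
y(W) = -4 + W - 10*W*(2 + W) (y(W) = -4 + (W - 10*W*(2 + W)) = -4 + W - 10*W*(2 + W))
y(p(-6))*O = (-4 + (5/6)*(-6) - 10*(5/6)*(-6)*(2 + (5/6)*(-6)))*(-3/2) = (-4 - 5 - 10*(-5)*(2 - 5))*(-3/2) = (-4 - 5 - 10*(-5)*(-3))*(-3/2) = (-4 - 5 - 150)*(-3/2) = -159*(-3/2) = 477/2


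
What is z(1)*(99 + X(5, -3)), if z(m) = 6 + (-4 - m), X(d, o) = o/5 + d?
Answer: 517/5 ≈ 103.40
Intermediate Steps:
X(d, o) = d + o/5 (X(d, o) = o*(1/5) + d = o/5 + d = d + o/5)
z(m) = 2 - m
z(1)*(99 + X(5, -3)) = (2 - 1*1)*(99 + (5 + (1/5)*(-3))) = (2 - 1)*(99 + (5 - 3/5)) = 1*(99 + 22/5) = 1*(517/5) = 517/5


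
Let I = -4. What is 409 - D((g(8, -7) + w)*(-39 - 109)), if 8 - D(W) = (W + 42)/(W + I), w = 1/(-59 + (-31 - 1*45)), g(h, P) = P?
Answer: 28036173/69734 ≈ 402.04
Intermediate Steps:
w = -1/135 (w = 1/(-59 + (-31 - 45)) = 1/(-59 - 76) = 1/(-135) = -1/135 ≈ -0.0074074)
D(W) = 8 - (42 + W)/(-4 + W) (D(W) = 8 - (W + 42)/(W - 4) = 8 - (42 + W)/(-4 + W))
409 - D((g(8, -7) + w)*(-39 - 109)) = 409 - (-74 + 7*((-7 - 1/135)*(-39 - 109)))/(-4 + (-7 - 1/135)*(-39 - 109)) = 409 - (-74 + 7*(-946/135*(-148)))/(-4 - 946/135*(-148)) = 409 - (-74 + 7*(140008/135))/(-4 + 140008/135) = 409 - (-74 + 980056/135)/139468/135 = 409 - 135*970066/(139468*135) = 409 - 1*485033/69734 = 409 - 485033/69734 = 28036173/69734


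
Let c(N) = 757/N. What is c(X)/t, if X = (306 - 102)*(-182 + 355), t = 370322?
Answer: 757/13069404024 ≈ 5.7922e-8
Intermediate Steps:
X = 35292 (X = 204*173 = 35292)
c(X)/t = (757/35292)/370322 = (757*(1/35292))*(1/370322) = (757/35292)*(1/370322) = 757/13069404024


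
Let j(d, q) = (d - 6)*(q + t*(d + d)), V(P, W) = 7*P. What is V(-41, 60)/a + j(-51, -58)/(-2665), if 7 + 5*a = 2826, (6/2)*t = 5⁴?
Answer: -3427657639/7512635 ≈ -456.25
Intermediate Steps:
t = 625/3 (t = (⅓)*5⁴ = (⅓)*625 = 625/3 ≈ 208.33)
a = 2819/5 (a = -7/5 + (⅕)*2826 = -7/5 + 2826/5 = 2819/5 ≈ 563.80)
j(d, q) = (-6 + d)*(q + 1250*d/3) (j(d, q) = (d - 6)*(q + 625*(d + d)/3) = (-6 + d)*(q + 625*(2*d)/3) = (-6 + d)*(q + 1250*d/3))
V(-41, 60)/a + j(-51, -58)/(-2665) = (7*(-41))/(2819/5) + (-2500*(-51) - 6*(-58) + (1250/3)*(-51)² - 51*(-58))/(-2665) = -287*5/2819 + (127500 + 348 + (1250/3)*2601 + 2958)*(-1/2665) = -1435/2819 + (127500 + 348 + 1083750 + 2958)*(-1/2665) = -1435/2819 + 1214556*(-1/2665) = -1435/2819 - 1214556/2665 = -3427657639/7512635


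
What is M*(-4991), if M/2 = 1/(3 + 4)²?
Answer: -1426/7 ≈ -203.71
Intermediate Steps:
M = 2/49 (M = 2*(1/(3 + 4)²) = 2*(1/7²) = 2*(1/49) = 2/49 ≈ 0.040816)
M*(-4991) = (2/49)*(-4991) = -1426/7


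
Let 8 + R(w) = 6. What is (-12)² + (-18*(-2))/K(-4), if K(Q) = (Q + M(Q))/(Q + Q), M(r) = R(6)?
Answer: 192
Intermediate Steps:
R(w) = -2 (R(w) = -8 + 6 = -2)
M(r) = -2
K(Q) = (-2 + Q)/(2*Q) (K(Q) = (Q - 2)/(Q + Q) = (-2 + Q)/((2*Q)) = (-2 + Q)*(1/(2*Q)) = (-2 + Q)/(2*Q))
(-12)² + (-18*(-2))/K(-4) = (-12)² + (-18*(-2))/(((½)*(-2 - 4)/(-4))) = 144 + 36/((½)*(-¼)*(-6)) = 144 + 36/(¾) = 144 + (4/3)*36 = 144 + 48 = 192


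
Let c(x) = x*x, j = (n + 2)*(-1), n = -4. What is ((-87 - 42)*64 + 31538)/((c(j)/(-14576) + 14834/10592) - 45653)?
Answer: -16046805856/31464752115 ≈ -0.50999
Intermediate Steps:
j = 2 (j = (-4 + 2)*(-1) = -2*(-1) = 2)
c(x) = x²
((-87 - 42)*64 + 31538)/((c(j)/(-14576) + 14834/10592) - 45653) = ((-87 - 42)*64 + 31538)/((2²/(-14576) + 14834/10592) - 45653) = (-129*64 + 31538)/((4*(-1/14576) + 14834*(1/10592)) - 45653) = (-8256 + 31538)/((-1/3644 + 7417/5296) - 45653) = 23282/(6755563/4824656 - 45653) = 23282/(-220253264805/4824656) = 23282*(-4824656/220253264805) = -16046805856/31464752115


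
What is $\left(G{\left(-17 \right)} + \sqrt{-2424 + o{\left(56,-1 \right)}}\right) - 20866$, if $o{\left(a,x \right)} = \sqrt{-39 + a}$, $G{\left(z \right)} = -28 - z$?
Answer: $-20877 + i \sqrt{2424 - \sqrt{17}} \approx -20877.0 + 49.192 i$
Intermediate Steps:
$\left(G{\left(-17 \right)} + \sqrt{-2424 + o{\left(56,-1 \right)}}\right) - 20866 = \left(\left(-28 - -17\right) + \sqrt{-2424 + \sqrt{-39 + 56}}\right) - 20866 = \left(\left(-28 + 17\right) + \sqrt{-2424 + \sqrt{17}}\right) - 20866 = \left(-11 + \sqrt{-2424 + \sqrt{17}}\right) - 20866 = -20877 + \sqrt{-2424 + \sqrt{17}}$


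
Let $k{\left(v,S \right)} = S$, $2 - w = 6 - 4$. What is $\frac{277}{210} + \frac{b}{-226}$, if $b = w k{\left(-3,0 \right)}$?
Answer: $\frac{277}{210} \approx 1.319$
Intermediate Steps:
$w = 0$ ($w = 2 - \left(6 - 4\right) = 2 - 2 = 0$)
$b = 0$ ($b = 0 \cdot 0 = 0$)
$\frac{277}{210} + \frac{b}{-226} = \frac{277}{210} + \frac{0}{-226} = 277 \cdot \frac{1}{210} + 0 \left(- \frac{1}{226}\right) = \frac{277}{210} + 0 = \frac{277}{210}$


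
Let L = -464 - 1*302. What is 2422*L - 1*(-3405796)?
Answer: 1550544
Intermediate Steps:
L = -766 (L = -464 - 302 = -766)
2422*L - 1*(-3405796) = 2422*(-766) - 1*(-3405796) = -1855252 + 3405796 = 1550544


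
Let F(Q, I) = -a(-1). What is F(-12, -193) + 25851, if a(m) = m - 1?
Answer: 25853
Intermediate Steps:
a(m) = -1 + m
F(Q, I) = 2 (F(Q, I) = -(-1 - 1) = -1*(-2) = 2)
F(-12, -193) + 25851 = 2 + 25851 = 25853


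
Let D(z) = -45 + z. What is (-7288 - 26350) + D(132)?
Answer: -33551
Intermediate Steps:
(-7288 - 26350) + D(132) = (-7288 - 26350) + (-45 + 132) = -33638 + 87 = -33551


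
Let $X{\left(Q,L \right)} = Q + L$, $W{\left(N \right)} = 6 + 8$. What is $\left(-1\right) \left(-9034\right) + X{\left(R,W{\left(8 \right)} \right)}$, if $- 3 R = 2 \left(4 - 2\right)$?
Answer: $\frac{27140}{3} \approx 9046.7$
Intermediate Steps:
$W{\left(N \right)} = 14$
$R = - \frac{4}{3}$ ($R = - \frac{2 \left(4 - 2\right)}{3} = - \frac{2 \cdot 2}{3} = \left(- \frac{1}{3}\right) 4 = - \frac{4}{3} \approx -1.3333$)
$X{\left(Q,L \right)} = L + Q$
$\left(-1\right) \left(-9034\right) + X{\left(R,W{\left(8 \right)} \right)} = \left(-1\right) \left(-9034\right) + \left(14 - \frac{4}{3}\right) = 9034 + \frac{38}{3} = \frac{27140}{3}$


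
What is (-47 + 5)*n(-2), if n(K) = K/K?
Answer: -42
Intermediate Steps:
n(K) = 1
(-47 + 5)*n(-2) = (-47 + 5)*1 = -42*1 = -42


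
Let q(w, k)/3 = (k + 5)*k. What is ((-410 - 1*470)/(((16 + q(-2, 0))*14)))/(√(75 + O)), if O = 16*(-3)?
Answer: -55*√3/126 ≈ -0.75605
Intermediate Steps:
O = -48
q(w, k) = 3*k*(5 + k) (q(w, k) = 3*((k + 5)*k) = 3*((5 + k)*k) = 3*(k*(5 + k)) = 3*k*(5 + k))
((-410 - 1*470)/(((16 + q(-2, 0))*14)))/(√(75 + O)) = ((-410 - 1*470)/(((16 + 3*0*(5 + 0))*14)))/(√(75 - 48)) = ((-410 - 470)/(((16 + 3*0*5)*14)))/(√27) = (-880*1/(14*(16 + 0)))/((3*√3)) = (-880/(16*14))*(√3/9) = (-880/224)*(√3/9) = (-880*1/224)*(√3/9) = -55*√3/126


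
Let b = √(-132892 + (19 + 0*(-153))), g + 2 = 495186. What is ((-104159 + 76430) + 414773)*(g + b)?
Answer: 191657996096 + 387044*I*√132873 ≈ 1.9166e+11 + 1.4108e+8*I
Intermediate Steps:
g = 495184 (g = -2 + 495186 = 495184)
b = I*√132873 (b = √(-132892 + (19 + 0)) = √(-132892 + 19) = √(-132873) = I*√132873 ≈ 364.52*I)
((-104159 + 76430) + 414773)*(g + b) = ((-104159 + 76430) + 414773)*(495184 + I*√132873) = (-27729 + 414773)*(495184 + I*√132873) = 387044*(495184 + I*√132873) = 191657996096 + 387044*I*√132873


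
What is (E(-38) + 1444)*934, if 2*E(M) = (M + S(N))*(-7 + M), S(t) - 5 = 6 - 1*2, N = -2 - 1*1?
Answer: 1958131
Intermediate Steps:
N = -3 (N = -2 - 1 = -3)
S(t) = 9 (S(t) = 5 + (6 - 1*2) = 5 + (6 - 2) = 5 + 4 = 9)
E(M) = (-7 + M)*(9 + M)/2 (E(M) = ((M + 9)*(-7 + M))/2 = ((9 + M)*(-7 + M))/2 = ((-7 + M)*(9 + M))/2 = (-7 + M)*(9 + M)/2)
(E(-38) + 1444)*934 = ((-63/2 - 38 + (½)*(-38)²) + 1444)*934 = ((-63/2 - 38 + (½)*1444) + 1444)*934 = ((-63/2 - 38 + 722) + 1444)*934 = (1305/2 + 1444)*934 = (4193/2)*934 = 1958131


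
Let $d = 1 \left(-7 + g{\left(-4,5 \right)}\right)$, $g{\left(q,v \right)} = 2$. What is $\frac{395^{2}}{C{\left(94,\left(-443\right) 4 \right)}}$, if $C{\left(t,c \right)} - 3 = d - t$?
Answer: $- \frac{156025}{96} \approx -1625.3$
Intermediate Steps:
$d = -5$ ($d = 1 \left(-7 + 2\right) = 1 \left(-5\right) = -5$)
$C{\left(t,c \right)} = -2 - t$ ($C{\left(t,c \right)} = 3 - \left(5 + t\right) = -2 - t$)
$\frac{395^{2}}{C{\left(94,\left(-443\right) 4 \right)}} = \frac{395^{2}}{-2 - 94} = \frac{156025}{-2 - 94} = \frac{156025}{-96} = 156025 \left(- \frac{1}{96}\right) = - \frac{156025}{96}$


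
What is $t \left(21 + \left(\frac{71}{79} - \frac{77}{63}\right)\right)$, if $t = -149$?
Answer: $- \frac{2190449}{711} \approx -3080.8$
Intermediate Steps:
$t \left(21 + \left(\frac{71}{79} - \frac{77}{63}\right)\right) = - 149 \left(21 + \left(\frac{71}{79} - \frac{77}{63}\right)\right) = - 149 \left(21 + \left(71 \cdot \frac{1}{79} - \frac{11}{9}\right)\right) = - 149 \left(21 + \left(\frac{71}{79} - \frac{11}{9}\right)\right) = - 149 \left(21 - \frac{230}{711}\right) = \left(-149\right) \frac{14701}{711} = - \frac{2190449}{711}$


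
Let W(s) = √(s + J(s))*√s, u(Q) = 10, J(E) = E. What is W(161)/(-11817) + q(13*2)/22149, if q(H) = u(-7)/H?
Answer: 5/287937 - 161*√2/11817 ≈ -0.019251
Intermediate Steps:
q(H) = 10/H
W(s) = s*√2 (W(s) = √(s + s)*√s = √(2*s)*√s = (√2*√s)*√s = s*√2)
W(161)/(-11817) + q(13*2)/22149 = (161*√2)/(-11817) + (10/((13*2)))/22149 = (161*√2)*(-1/11817) + (10/26)*(1/22149) = -161*√2/11817 + (10*(1/26))*(1/22149) = -161*√2/11817 + (5/13)*(1/22149) = -161*√2/11817 + 5/287937 = 5/287937 - 161*√2/11817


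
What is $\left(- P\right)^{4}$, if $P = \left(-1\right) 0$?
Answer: $0$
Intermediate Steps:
$P = 0$
$\left(- P\right)^{4} = \left(\left(-1\right) 0\right)^{4} = 0^{4} = 0$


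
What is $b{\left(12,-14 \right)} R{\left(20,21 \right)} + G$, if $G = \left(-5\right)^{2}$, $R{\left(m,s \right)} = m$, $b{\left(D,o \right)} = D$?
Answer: $265$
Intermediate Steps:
$G = 25$
$b{\left(12,-14 \right)} R{\left(20,21 \right)} + G = 12 \cdot 20 + 25 = 240 + 25 = 265$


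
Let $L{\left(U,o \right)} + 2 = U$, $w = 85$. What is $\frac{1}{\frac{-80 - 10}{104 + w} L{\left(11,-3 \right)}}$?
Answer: $- \frac{7}{30} \approx -0.23333$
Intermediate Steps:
$L{\left(U,o \right)} = -2 + U$
$\frac{1}{\frac{-80 - 10}{104 + w} L{\left(11,-3 \right)}} = \frac{1}{\frac{-80 - 10}{104 + 85} \left(-2 + 11\right)} = \frac{1}{- \frac{90}{189} \cdot 9} = \frac{1}{\left(-90\right) \frac{1}{189} \cdot 9} = \frac{1}{\left(- \frac{10}{21}\right) 9} = \frac{1}{- \frac{30}{7}} = - \frac{7}{30}$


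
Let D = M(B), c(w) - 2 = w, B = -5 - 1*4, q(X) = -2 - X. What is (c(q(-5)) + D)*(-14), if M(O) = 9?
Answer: -196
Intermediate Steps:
B = -9 (B = -5 - 4 = -9)
c(w) = 2 + w
D = 9
(c(q(-5)) + D)*(-14) = ((2 + (-2 - 1*(-5))) + 9)*(-14) = ((2 + (-2 + 5)) + 9)*(-14) = ((2 + 3) + 9)*(-14) = (5 + 9)*(-14) = 14*(-14) = -196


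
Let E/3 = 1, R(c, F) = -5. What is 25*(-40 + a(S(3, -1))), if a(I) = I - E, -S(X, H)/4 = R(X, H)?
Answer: -575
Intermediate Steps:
E = 3 (E = 3*1 = 3)
S(X, H) = 20 (S(X, H) = -4*(-5) = 20)
a(I) = -3 + I (a(I) = I - 1*3 = I - 3 = -3 + I)
25*(-40 + a(S(3, -1))) = 25*(-40 + (-3 + 20)) = 25*(-40 + 17) = 25*(-23) = -575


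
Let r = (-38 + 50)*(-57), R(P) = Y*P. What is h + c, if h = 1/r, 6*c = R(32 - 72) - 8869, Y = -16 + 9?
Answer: -979147/684 ≈ -1431.5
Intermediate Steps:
Y = -7
R(P) = -7*P
r = -684 (r = 12*(-57) = -684)
c = -2863/2 (c = (-7*(32 - 72) - 8869)/6 = (-7*(-40) - 8869)/6 = (280 - 8869)/6 = (1/6)*(-8589) = -2863/2 ≈ -1431.5)
h = -1/684 (h = 1/(-684) = -1/684 ≈ -0.0014620)
h + c = -1/684 - 2863/2 = -979147/684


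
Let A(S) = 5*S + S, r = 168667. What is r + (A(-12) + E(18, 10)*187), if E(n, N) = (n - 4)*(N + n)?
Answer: 241899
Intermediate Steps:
E(n, N) = (-4 + n)*(N + n)
A(S) = 6*S
r + (A(-12) + E(18, 10)*187) = 168667 + (6*(-12) + (18² - 4*10 - 4*18 + 10*18)*187) = 168667 + (-72 + (324 - 40 - 72 + 180)*187) = 168667 + (-72 + 392*187) = 168667 + (-72 + 73304) = 168667 + 73232 = 241899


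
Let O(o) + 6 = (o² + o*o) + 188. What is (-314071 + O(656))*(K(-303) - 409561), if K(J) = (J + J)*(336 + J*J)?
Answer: -30756232630473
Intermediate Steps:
K(J) = 2*J*(336 + J²) (K(J) = (2*J)*(336 + J²) = 2*J*(336 + J²))
O(o) = 182 + 2*o² (O(o) = -6 + ((o² + o*o) + 188) = -6 + ((o² + o²) + 188) = -6 + (2*o² + 188) = -6 + (188 + 2*o²) = 182 + 2*o²)
(-314071 + O(656))*(K(-303) - 409561) = (-314071 + (182 + 2*656²))*(2*(-303)*(336 + (-303)²) - 409561) = (-314071 + (182 + 2*430336))*(2*(-303)*(336 + 91809) - 409561) = (-314071 + (182 + 860672))*(2*(-303)*92145 - 409561) = (-314071 + 860854)*(-55839870 - 409561) = 546783*(-56249431) = -30756232630473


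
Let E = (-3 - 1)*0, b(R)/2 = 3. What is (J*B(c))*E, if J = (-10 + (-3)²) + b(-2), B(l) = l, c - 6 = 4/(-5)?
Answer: 0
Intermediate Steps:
c = 26/5 (c = 6 + 4/(-5) = 6 + 4*(-⅕) = 6 - ⅘ = 26/5 ≈ 5.2000)
b(R) = 6 (b(R) = 2*3 = 6)
E = 0 (E = -4*0 = 0)
J = 5 (J = (-10 + (-3)²) + 6 = (-10 + 9) + 6 = -1 + 6 = 5)
(J*B(c))*E = (5*(26/5))*0 = 26*0 = 0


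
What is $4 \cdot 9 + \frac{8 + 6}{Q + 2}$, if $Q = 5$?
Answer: $38$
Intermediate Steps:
$4 \cdot 9 + \frac{8 + 6}{Q + 2} = 4 \cdot 9 + \frac{8 + 6}{5 + 2} = 36 + \frac{14}{7} = 36 + 14 \cdot \frac{1}{7} = 36 + 2 = 38$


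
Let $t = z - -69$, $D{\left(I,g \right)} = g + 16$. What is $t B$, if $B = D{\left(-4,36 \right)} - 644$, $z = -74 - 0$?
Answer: $2960$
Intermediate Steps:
$z = -74$ ($z = -74 + 0 = -74$)
$D{\left(I,g \right)} = 16 + g$
$t = -5$ ($t = -74 - -69 = -74 + 69 = -5$)
$B = -592$ ($B = \left(16 + 36\right) - 644 = 52 - 644 = -592$)
$t B = \left(-5\right) \left(-592\right) = 2960$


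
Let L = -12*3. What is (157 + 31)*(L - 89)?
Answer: -23500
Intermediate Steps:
L = -36
(157 + 31)*(L - 89) = (157 + 31)*(-36 - 89) = 188*(-125) = -23500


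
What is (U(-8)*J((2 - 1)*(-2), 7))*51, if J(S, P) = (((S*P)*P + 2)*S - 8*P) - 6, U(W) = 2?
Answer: 13260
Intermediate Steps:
J(S, P) = -6 - 8*P + S*(2 + S*P**2) (J(S, P) = (((P*S)*P + 2)*S - 8*P) - 6 = ((S*P**2 + 2)*S - 8*P) - 6 = ((2 + S*P**2)*S - 8*P) - 6 = (S*(2 + S*P**2) - 8*P) - 6 = (-8*P + S*(2 + S*P**2)) - 6 = -6 - 8*P + S*(2 + S*P**2))
(U(-8)*J((2 - 1)*(-2), 7))*51 = (2*(-6 - 8*7 + 2*((2 - 1)*(-2)) + 7**2*((2 - 1)*(-2))**2))*51 = (2*(-6 - 56 + 2*(1*(-2)) + 49*(1*(-2))**2))*51 = (2*(-6 - 56 + 2*(-2) + 49*(-2)**2))*51 = (2*(-6 - 56 - 4 + 49*4))*51 = (2*(-6 - 56 - 4 + 196))*51 = (2*130)*51 = 260*51 = 13260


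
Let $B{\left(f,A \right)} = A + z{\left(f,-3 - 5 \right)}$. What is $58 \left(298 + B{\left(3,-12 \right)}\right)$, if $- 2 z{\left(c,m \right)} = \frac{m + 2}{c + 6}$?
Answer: $\frac{49822}{3} \approx 16607.0$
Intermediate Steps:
$z{\left(c,m \right)} = - \frac{2 + m}{2 \left(6 + c\right)}$ ($z{\left(c,m \right)} = - \frac{\left(m + 2\right) \frac{1}{c + 6}}{2} = - \frac{\left(2 + m\right) \frac{1}{6 + c}}{2} = - \frac{\frac{1}{6 + c} \left(2 + m\right)}{2} = - \frac{2 + m}{2 \left(6 + c\right)}$)
$B{\left(f,A \right)} = A + \frac{3}{6 + f}$ ($B{\left(f,A \right)} = A + \frac{-2 - \left(-3 - 5\right)}{2 \left(6 + f\right)} = A + \frac{-2 - -8}{2 \left(6 + f\right)} = A + \frac{-2 + 8}{2 \left(6 + f\right)} = A + \frac{1}{2} \frac{1}{6 + f} 6 = A + \frac{3}{6 + f}$)
$58 \left(298 + B{\left(3,-12 \right)}\right) = 58 \left(298 + \frac{3 - 12 \left(6 + 3\right)}{6 + 3}\right) = 58 \left(298 + \frac{3 - 108}{9}\right) = 58 \left(298 + \frac{1}{9} \left(-105\right)\right) = 58 \left(298 - \frac{35}{3}\right) = 58 \cdot \frac{859}{3} = \frac{49822}{3}$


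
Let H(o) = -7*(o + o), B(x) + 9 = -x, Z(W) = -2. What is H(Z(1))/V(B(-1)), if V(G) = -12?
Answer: -7/3 ≈ -2.3333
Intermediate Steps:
B(x) = -9 - x
H(o) = -14*o
H(Z(1))/V(B(-1)) = -14*(-2)/(-12) = 28*(-1/12) = -7/3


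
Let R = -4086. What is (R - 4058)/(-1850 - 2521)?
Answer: 8144/4371 ≈ 1.8632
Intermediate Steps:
(R - 4058)/(-1850 - 2521) = (-4086 - 4058)/(-1850 - 2521) = -8144/(-4371) = -8144*(-1/4371) = 8144/4371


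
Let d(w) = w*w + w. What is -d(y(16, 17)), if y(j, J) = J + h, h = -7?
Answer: -110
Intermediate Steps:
y(j, J) = -7 + J (y(j, J) = J - 7 = -7 + J)
d(w) = w + w² (d(w) = w² + w = w + w²)
-d(y(16, 17)) = -(-7 + 17)*(1 + (-7 + 17)) = -10*(1 + 10) = -10*11 = -1*110 = -110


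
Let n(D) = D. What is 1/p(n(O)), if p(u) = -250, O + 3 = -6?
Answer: -1/250 ≈ -0.0040000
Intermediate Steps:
O = -9 (O = -3 - 6 = -9)
1/p(n(O)) = 1/(-250) = -1/250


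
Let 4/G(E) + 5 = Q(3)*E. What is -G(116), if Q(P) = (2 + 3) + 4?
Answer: -4/1039 ≈ -0.0038499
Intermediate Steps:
Q(P) = 9 (Q(P) = 5 + 4 = 9)
G(E) = 4/(-5 + 9*E)
-G(116) = -4/(-5 + 9*116) = -4/(-5 + 1044) = -4/1039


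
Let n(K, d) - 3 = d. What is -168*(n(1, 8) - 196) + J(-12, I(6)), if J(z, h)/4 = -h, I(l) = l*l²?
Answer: 30216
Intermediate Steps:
n(K, d) = 3 + d
I(l) = l³
J(z, h) = -4*h (J(z, h) = 4*(-h) = -4*h)
-168*(n(1, 8) - 196) + J(-12, I(6)) = -168*((3 + 8) - 196) - 4*6³ = -168*(11 - 196) - 4*216 = -168*(-185) - 864 = 31080 - 864 = 30216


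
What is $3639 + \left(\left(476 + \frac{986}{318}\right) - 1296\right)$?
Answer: $\frac{448714}{159} \approx 2822.1$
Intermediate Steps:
$3639 + \left(\left(476 + \frac{986}{318}\right) - 1296\right) = 3639 + \left(\left(476 + 986 \cdot \frac{1}{318}\right) - 1296\right) = 3639 + \left(\left(476 + \frac{493}{159}\right) - 1296\right) = 3639 + \left(\frac{76177}{159} - 1296\right) = 3639 - \frac{129887}{159} = \frac{448714}{159}$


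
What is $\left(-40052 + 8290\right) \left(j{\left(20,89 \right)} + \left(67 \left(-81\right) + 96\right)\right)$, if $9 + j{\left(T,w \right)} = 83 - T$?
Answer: $167608074$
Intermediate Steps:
$j{\left(T,w \right)} = 74 - T$ ($j{\left(T,w \right)} = -9 - \left(-83 + T\right) = 74 - T$)
$\left(-40052 + 8290\right) \left(j{\left(20,89 \right)} + \left(67 \left(-81\right) + 96\right)\right) = \left(-40052 + 8290\right) \left(\left(74 - 20\right) + \left(67 \left(-81\right) + 96\right)\right) = - 31762 \left(\left(74 - 20\right) + \left(-5427 + 96\right)\right) = - 31762 \left(54 - 5331\right) = \left(-31762\right) \left(-5277\right) = 167608074$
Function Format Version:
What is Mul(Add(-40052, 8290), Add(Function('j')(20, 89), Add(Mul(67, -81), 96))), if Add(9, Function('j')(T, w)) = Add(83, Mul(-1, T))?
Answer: 167608074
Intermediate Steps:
Function('j')(T, w) = Add(74, Mul(-1, T)) (Function('j')(T, w) = Add(-9, Add(83, Mul(-1, T))) = Add(74, Mul(-1, T)))
Mul(Add(-40052, 8290), Add(Function('j')(20, 89), Add(Mul(67, -81), 96))) = Mul(Add(-40052, 8290), Add(Add(74, Mul(-1, 20)), Add(Mul(67, -81), 96))) = Mul(-31762, Add(Add(74, -20), Add(-5427, 96))) = Mul(-31762, Add(54, -5331)) = Mul(-31762, -5277) = 167608074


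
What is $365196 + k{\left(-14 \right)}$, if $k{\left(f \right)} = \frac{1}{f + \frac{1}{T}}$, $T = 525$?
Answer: $\frac{2683824879}{7349} \approx 3.652 \cdot 10^{5}$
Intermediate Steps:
$k{\left(f \right)} = \frac{1}{\frac{1}{525} + f}$ ($k{\left(f \right)} = \frac{1}{f + \frac{1}{525}} = \frac{1}{\frac{1}{525} + f}$)
$365196 + k{\left(-14 \right)} = 365196 + \frac{525}{1 + 525 \left(-14\right)} = 365196 + \frac{525}{1 - 7350} = 365196 + \frac{525}{-7349} = 365196 + 525 \left(- \frac{1}{7349}\right) = 365196 - \frac{525}{7349} = \frac{2683824879}{7349}$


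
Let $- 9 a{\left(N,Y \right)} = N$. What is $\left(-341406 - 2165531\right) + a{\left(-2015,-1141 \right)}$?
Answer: $- \frac{22560418}{9} \approx -2.5067 \cdot 10^{6}$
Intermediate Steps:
$a{\left(N,Y \right)} = - \frac{N}{9}$
$\left(-341406 - 2165531\right) + a{\left(-2015,-1141 \right)} = \left(-341406 - 2165531\right) - - \frac{2015}{9} = \left(-341406 - 2165531\right) + \frac{2015}{9} = -2506937 + \frac{2015}{9} = - \frac{22560418}{9}$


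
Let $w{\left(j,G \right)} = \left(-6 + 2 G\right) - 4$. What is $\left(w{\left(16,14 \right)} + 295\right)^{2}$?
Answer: $97969$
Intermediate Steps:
$w{\left(j,G \right)} = -10 + 2 G$
$\left(w{\left(16,14 \right)} + 295\right)^{2} = \left(\left(-10 + 2 \cdot 14\right) + 295\right)^{2} = \left(\left(-10 + 28\right) + 295\right)^{2} = \left(18 + 295\right)^{2} = 313^{2} = 97969$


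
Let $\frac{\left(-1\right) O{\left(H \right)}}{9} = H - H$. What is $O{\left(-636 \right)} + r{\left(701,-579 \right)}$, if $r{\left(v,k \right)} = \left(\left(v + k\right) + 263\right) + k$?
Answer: $-194$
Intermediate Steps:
$O{\left(H \right)} = 0$ ($O{\left(H \right)} = - 9 \left(H - H\right) = \left(-9\right) 0 = 0$)
$r{\left(v,k \right)} = 263 + v + 2 k$ ($r{\left(v,k \right)} = \left(\left(k + v\right) + 263\right) + k = \left(263 + k + v\right) + k = 263 + v + 2 k$)
$O{\left(-636 \right)} + r{\left(701,-579 \right)} = 0 + \left(263 + 701 + 2 \left(-579\right)\right) = 0 + \left(263 + 701 - 1158\right) = 0 - 194 = -194$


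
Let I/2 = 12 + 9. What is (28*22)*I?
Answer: 25872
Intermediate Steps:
I = 42 (I = 2*(12 + 9) = 2*21 = 42)
(28*22)*I = (28*22)*42 = 616*42 = 25872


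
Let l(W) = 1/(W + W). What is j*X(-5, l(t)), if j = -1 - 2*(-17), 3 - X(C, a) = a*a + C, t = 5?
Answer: 26367/100 ≈ 263.67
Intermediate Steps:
l(W) = 1/(2*W)
X(C, a) = 3 - C - a² (X(C, a) = 3 - (a*a + C) = 3 - (a² + C) = 3 - (C + a²) = 3 + (-C - a²) = 3 - C - a²)
j = 33 (j = -1 + 34 = 33)
j*X(-5, l(t)) = 33*(3 - 1*(-5) - ((½)/5)²) = 33*(3 + 5 - ((½)*(⅕))²) = 33*(3 + 5 - (⅒)²) = 33*(3 + 5 - 1*1/100) = 33*(3 + 5 - 1/100) = 33*(799/100) = 26367/100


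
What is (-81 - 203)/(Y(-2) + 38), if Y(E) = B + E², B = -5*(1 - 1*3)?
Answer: -71/13 ≈ -5.4615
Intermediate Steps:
B = 10 (B = -5*(1 - 3) = -5*(-2) = 10)
Y(E) = 10 + E²
(-81 - 203)/(Y(-2) + 38) = (-81 - 203)/((10 + (-2)²) + 38) = -284/((10 + 4) + 38) = -284/(14 + 38) = -284/52 = -284*1/52 = -71/13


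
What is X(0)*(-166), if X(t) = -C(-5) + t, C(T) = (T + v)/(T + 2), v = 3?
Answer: 332/3 ≈ 110.67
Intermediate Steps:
C(T) = (3 + T)/(2 + T) (C(T) = (T + 3)/(T + 2) = (3 + T)/(2 + T))
X(t) = -⅔ + t (X(t) = -(3 - 5)/(2 - 5) + t = -(-2)/(-3) + t = -(-1)*(-2)/3 + t = -1*⅔ + t = -⅔ + t)
X(0)*(-166) = (-⅔ + 0)*(-166) = -⅔*(-166) = 332/3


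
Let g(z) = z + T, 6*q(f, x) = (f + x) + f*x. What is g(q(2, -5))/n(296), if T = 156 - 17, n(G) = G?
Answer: 821/1776 ≈ 0.46227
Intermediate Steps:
T = 139
q(f, x) = f/6 + x/6 + f*x/6 (q(f, x) = ((f + x) + f*x)/6 = (f + x + f*x)/6 = f/6 + x/6 + f*x/6)
g(z) = 139 + z (g(z) = z + 139 = 139 + z)
g(q(2, -5))/n(296) = (139 + ((⅙)*2 + (⅙)*(-5) + (⅙)*2*(-5)))/296 = (139 + (⅓ - ⅚ - 5/3))*(1/296) = (139 - 13/6)*(1/296) = (821/6)*(1/296) = 821/1776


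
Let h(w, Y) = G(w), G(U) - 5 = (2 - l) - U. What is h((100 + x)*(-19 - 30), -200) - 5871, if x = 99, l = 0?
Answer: 3887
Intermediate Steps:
G(U) = 7 - U (G(U) = 5 + ((2 - 1*0) - U) = 5 + ((2 + 0) - U) = 5 + (2 - U) = 7 - U)
h(w, Y) = 7 - w
h((100 + x)*(-19 - 30), -200) - 5871 = (7 - (100 + 99)*(-19 - 30)) - 5871 = (7 - 199*(-49)) - 5871 = (7 - 1*(-9751)) - 5871 = (7 + 9751) - 5871 = 9758 - 5871 = 3887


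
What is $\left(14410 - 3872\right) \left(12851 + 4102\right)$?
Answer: $178650714$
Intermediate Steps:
$\left(14410 - 3872\right) \left(12851 + 4102\right) = 10538 \cdot 16953 = 178650714$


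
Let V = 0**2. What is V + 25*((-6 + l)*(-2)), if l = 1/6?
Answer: 875/3 ≈ 291.67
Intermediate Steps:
l = 1/6 (l = 1*(1/6) = 1/6 ≈ 0.16667)
V = 0
V + 25*((-6 + l)*(-2)) = 0 + 25*((-6 + 1/6)*(-2)) = 0 + 25*(-35/6*(-2)) = 0 + 25*(35/3) = 0 + 875/3 = 875/3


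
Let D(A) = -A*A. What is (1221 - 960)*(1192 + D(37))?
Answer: -46197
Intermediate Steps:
D(A) = -A²
(1221 - 960)*(1192 + D(37)) = (1221 - 960)*(1192 - 1*37²) = 261*(1192 - 1*1369) = 261*(1192 - 1369) = 261*(-177) = -46197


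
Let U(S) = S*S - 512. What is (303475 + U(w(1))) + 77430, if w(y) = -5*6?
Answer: 381293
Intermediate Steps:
w(y) = -30
U(S) = -512 + S**2 (U(S) = S**2 - 512 = -512 + S**2)
(303475 + U(w(1))) + 77430 = (303475 + (-512 + (-30)**2)) + 77430 = (303475 + (-512 + 900)) + 77430 = (303475 + 388) + 77430 = 303863 + 77430 = 381293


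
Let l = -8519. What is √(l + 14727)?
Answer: 8*√97 ≈ 78.791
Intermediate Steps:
√(l + 14727) = √(-8519 + 14727) = √6208 = 8*√97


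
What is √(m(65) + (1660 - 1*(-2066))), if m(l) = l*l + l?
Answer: 4*√501 ≈ 89.532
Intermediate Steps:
m(l) = l + l² (m(l) = l² + l = l + l²)
√(m(65) + (1660 - 1*(-2066))) = √(65*(1 + 65) + (1660 - 1*(-2066))) = √(65*66 + (1660 + 2066)) = √(4290 + 3726) = √8016 = 4*√501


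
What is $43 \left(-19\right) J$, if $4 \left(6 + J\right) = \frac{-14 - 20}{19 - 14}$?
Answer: $\frac{62909}{10} \approx 6290.9$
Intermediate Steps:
$J = - \frac{77}{10}$ ($J = -6 + \frac{\left(-14 - 20\right) \frac{1}{19 - 14}}{4} = -6 + \frac{\left(-34\right) \frac{1}{5}}{4} = -6 + \frac{1}{4} \left(- \frac{34}{5}\right) = -6 - \frac{17}{10} = - \frac{77}{10} \approx -7.7$)
$43 \left(-19\right) J = 43 \left(-19\right) \left(- \frac{77}{10}\right) = \left(-817\right) \left(- \frac{77}{10}\right) = \frac{62909}{10}$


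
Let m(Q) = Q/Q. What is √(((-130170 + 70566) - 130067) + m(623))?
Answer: I*√189670 ≈ 435.51*I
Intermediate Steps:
m(Q) = 1
√(((-130170 + 70566) - 130067) + m(623)) = √(((-130170 + 70566) - 130067) + 1) = √((-59604 - 130067) + 1) = √(-189671 + 1) = √(-189670) = I*√189670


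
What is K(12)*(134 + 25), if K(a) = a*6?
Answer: 11448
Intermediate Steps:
K(a) = 6*a
K(12)*(134 + 25) = (6*12)*(134 + 25) = 72*159 = 11448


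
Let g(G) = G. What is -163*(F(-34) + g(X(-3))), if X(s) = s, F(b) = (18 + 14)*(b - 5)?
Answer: 203913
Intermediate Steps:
F(b) = -160 + 32*b (F(b) = 32*(-5 + b) = -160 + 32*b)
-163*(F(-34) + g(X(-3))) = -163*((-160 + 32*(-34)) - 3) = -163*((-160 - 1088) - 3) = -163*(-1248 - 3) = -163*(-1251) = 203913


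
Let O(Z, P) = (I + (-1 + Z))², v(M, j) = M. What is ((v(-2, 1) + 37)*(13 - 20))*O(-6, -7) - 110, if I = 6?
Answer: -355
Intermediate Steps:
O(Z, P) = (5 + Z)² (O(Z, P) = (6 + (-1 + Z))² = (5 + Z)²)
((v(-2, 1) + 37)*(13 - 20))*O(-6, -7) - 110 = ((-2 + 37)*(13 - 20))*(5 - 6)² - 110 = (35*(-7))*(-1)² - 110 = -245*1 - 110 = -245 - 110 = -355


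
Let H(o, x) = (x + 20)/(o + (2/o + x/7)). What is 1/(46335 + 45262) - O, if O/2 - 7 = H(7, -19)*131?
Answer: -104512161/1465552 ≈ -71.313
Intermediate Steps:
H(o, x) = (20 + x)/(o + 2/o + x/7) (H(o, x) = (20 + x)/(o + (2/o + x*(⅐))) = (20 + x)/(o + (2/o + x/7)) = (20 + x)/(o + 2/o + x/7))
O = 1141/16 (O = 14 + 2*((7*7*(20 - 19)/(14 + 7*7² + 7*(-19)))*131) = 14 + 2*((7*7*1/(14 + 7*49 - 133))*131) = 14 + 2*((7*7*1/(14 + 343 - 133))*131) = 14 + 2*((7*7*1/224)*131) = 14 + 2*((7*7*(1/224)*1)*131) = 14 + 2*((7/32)*131) = 14 + 2*(917/32) = 14 + 917/16 = 1141/16 ≈ 71.313)
1/(46335 + 45262) - O = 1/(46335 + 45262) - 1*1141/16 = 1/91597 - 1141/16 = -104512161/1465552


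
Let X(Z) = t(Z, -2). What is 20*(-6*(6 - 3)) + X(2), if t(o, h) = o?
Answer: -358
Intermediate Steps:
X(Z) = Z
20*(-6*(6 - 3)) + X(2) = 20*(-6*(6 - 3)) + 2 = 20*(-6*3) + 2 = 20*(-18) + 2 = -360 + 2 = -358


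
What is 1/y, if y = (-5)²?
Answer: 1/25 ≈ 0.040000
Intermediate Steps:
y = 25
1/y = 1/25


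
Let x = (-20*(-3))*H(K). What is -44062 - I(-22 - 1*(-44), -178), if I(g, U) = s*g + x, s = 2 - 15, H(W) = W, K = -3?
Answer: -43596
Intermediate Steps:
x = -180 (x = -20*(-3)*(-3) = -4*(-15)*(-3) = 60*(-3) = -180)
s = -13
I(g, U) = -180 - 13*g (I(g, U) = -13*g - 180 = -180 - 13*g)
-44062 - I(-22 - 1*(-44), -178) = -44062 - (-180 - 13*(-22 - 1*(-44))) = -44062 - (-180 - 13*(-22 + 44)) = -44062 - (-180 - 13*22) = -44062 - (-180 - 286) = -44062 - 1*(-466) = -44062 + 466 = -43596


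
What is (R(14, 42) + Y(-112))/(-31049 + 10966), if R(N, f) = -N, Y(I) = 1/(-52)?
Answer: 729/1044316 ≈ 0.00069806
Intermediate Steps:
Y(I) = -1/52
(R(14, 42) + Y(-112))/(-31049 + 10966) = (-1*14 - 1/52)/(-31049 + 10966) = (-14 - 1/52)/(-20083) = -729/52*(-1/20083) = 729/1044316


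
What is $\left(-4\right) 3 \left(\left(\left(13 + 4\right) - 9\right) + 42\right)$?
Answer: $-600$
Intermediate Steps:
$\left(-4\right) 3 \left(\left(\left(13 + 4\right) - 9\right) + 42\right) = - 12 \left(\left(17 - 9\right) + 42\right) = - 12 \left(8 + 42\right) = \left(-12\right) 50 = -600$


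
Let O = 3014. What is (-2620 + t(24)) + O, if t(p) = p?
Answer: 418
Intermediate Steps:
(-2620 + t(24)) + O = (-2620 + 24) + 3014 = -2596 + 3014 = 418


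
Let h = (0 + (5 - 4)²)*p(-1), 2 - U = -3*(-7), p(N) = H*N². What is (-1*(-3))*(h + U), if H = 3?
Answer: -48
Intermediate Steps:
p(N) = 3*N²
U = -19 (U = 2 - (-3)*(-7) = 2 - 1*21 = 2 - 21 = -19)
h = 3 (h = (0 + (5 - 4)²)*(3*(-1)²) = (0 + 1²)*(3*1) = (0 + 1)*3 = 1*3 = 3)
(-1*(-3))*(h + U) = (-1*(-3))*(3 - 19) = 3*(-16) = -48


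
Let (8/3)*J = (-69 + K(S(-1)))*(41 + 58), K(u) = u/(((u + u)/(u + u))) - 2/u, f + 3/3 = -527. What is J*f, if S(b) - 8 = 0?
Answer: 2401245/2 ≈ 1.2006e+6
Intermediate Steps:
f = -528 (f = -1 - 527 = -528)
S(b) = 8 (S(b) = 8 + 0 = 8)
K(u) = u - 2/u (K(u) = u/(((2*u)/((2*u)))) - 2/u = u/(((2*u)*(1/(2*u)))) - 2/u = u/1 - 2/u = u*1 - 2/u = u - 2/u)
J = -72765/32 (J = 3*((-69 + (8 - 2/8))*(41 + 58))/8 = 3*((-69 + (8 - 2*1/8))*99)/8 = 3*((-69 + (8 - 1/4))*99)/8 = 3*((-69 + 31/4)*99)/8 = 3*(-245/4*99)/8 = (3/8)*(-24255/4) = -72765/32 ≈ -2273.9)
J*f = -72765/32*(-528) = 2401245/2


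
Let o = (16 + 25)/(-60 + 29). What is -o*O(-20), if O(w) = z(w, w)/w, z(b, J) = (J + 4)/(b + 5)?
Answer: -164/2325 ≈ -0.070538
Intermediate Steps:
z(b, J) = (4 + J)/(5 + b)
O(w) = (4 + w)/(w*(5 + w)) (O(w) = ((4 + w)/(5 + w))/w = (4 + w)/(w*(5 + w)))
o = -41/31 (o = 41/(-31) = 41*(-1/31) = -41/31 ≈ -1.3226)
-o*O(-20) = -(-41)*(4 - 20)/((-20)*(5 - 20))/31 = -(-41)*(-1/20*(-16)/(-15))/31 = -(-41)*(-1/20*(-1/15)*(-16))/31 = -(-41)*(-4)/(31*75) = -1*164/2325 = -164/2325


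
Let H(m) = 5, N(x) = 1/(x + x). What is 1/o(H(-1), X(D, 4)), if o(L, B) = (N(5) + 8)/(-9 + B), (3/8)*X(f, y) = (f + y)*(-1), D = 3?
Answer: -830/243 ≈ -3.4156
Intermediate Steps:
N(x) = 1/(2*x)
X(f, y) = -8*f/3 - 8*y/3 (X(f, y) = 8*((f + y)*(-1))/3 = 8*(-f - y)/3 = -8*f/3 - 8*y/3)
o(L, B) = 81/(10*(-9 + B)) (o(L, B) = ((½)/5 + 8)/(-9 + B) = ((½)*(⅕) + 8)/(-9 + B) = (⅒ + 8)/(-9 + B) = 81/(10*(-9 + B)))
1/o(H(-1), X(D, 4)) = 1/(81/(10*(-9 + (-8/3*3 - 8/3*4)))) = 1/(81/(10*(-9 + (-8 - 32/3)))) = 1/(81/(10*(-9 - 56/3))) = 1/(81/(10*(-83/3))) = 1/((81/10)*(-3/83)) = 1/(-243/830) = -830/243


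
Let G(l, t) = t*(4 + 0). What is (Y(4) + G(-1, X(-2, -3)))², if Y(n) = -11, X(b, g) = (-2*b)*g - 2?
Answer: 4489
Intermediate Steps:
X(b, g) = -2 - 2*b*g (X(b, g) = -2*b*g - 2 = -2 - 2*b*g)
G(l, t) = 4*t (G(l, t) = t*4 = 4*t)
(Y(4) + G(-1, X(-2, -3)))² = (-11 + 4*(-2 - 2*(-2)*(-3)))² = (-11 + 4*(-2 - 12))² = (-11 + 4*(-14))² = (-11 - 56)² = (-67)² = 4489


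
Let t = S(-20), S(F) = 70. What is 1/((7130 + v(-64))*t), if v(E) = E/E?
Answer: 1/499170 ≈ 2.0033e-6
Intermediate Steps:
v(E) = 1
t = 70
1/((7130 + v(-64))*t) = 1/((7130 + 1)*70) = (1/70)/7131 = (1/7131)*(1/70) = 1/499170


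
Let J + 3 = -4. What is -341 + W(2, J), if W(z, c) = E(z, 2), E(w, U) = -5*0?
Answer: -341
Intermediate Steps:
J = -7 (J = -3 - 4 = -7)
E(w, U) = 0
W(z, c) = 0
-341 + W(2, J) = -341 + 0 = -341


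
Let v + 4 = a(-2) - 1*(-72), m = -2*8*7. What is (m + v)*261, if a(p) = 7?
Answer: -9657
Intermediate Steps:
m = -112 (m = -16*7 = -112)
v = 75 (v = -4 + (7 - 1*(-72)) = -4 + (7 + 72) = -4 + 79 = 75)
(m + v)*261 = (-112 + 75)*261 = -37*261 = -9657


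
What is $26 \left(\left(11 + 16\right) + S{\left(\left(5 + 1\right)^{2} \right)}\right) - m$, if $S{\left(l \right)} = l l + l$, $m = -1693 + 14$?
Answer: $37013$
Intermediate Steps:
$m = -1679$
$S{\left(l \right)} = l + l^{2}$ ($S{\left(l \right)} = l^{2} + l = l + l^{2}$)
$26 \left(\left(11 + 16\right) + S{\left(\left(5 + 1\right)^{2} \right)}\right) - m = 26 \left(\left(11 + 16\right) + \left(5 + 1\right)^{2} \left(1 + \left(5 + 1\right)^{2}\right)\right) - -1679 = 26 \left(27 + 6^{2} \left(1 + 6^{2}\right)\right) + 1679 = 26 \left(27 + 36 \left(1 + 36\right)\right) + 1679 = 26 \left(27 + 36 \cdot 37\right) + 1679 = 26 \left(27 + 1332\right) + 1679 = 26 \cdot 1359 + 1679 = 35334 + 1679 = 37013$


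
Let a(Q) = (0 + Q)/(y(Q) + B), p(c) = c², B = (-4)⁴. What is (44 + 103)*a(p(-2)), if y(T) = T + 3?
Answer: 588/263 ≈ 2.2357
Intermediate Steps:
B = 256
y(T) = 3 + T
a(Q) = Q/(259 + Q) (a(Q) = (0 + Q)/((3 + Q) + 256) = Q/(259 + Q))
(44 + 103)*a(p(-2)) = (44 + 103)*((-2)²/(259 + (-2)²)) = 147*(4/(259 + 4)) = 147*(4/263) = 588/263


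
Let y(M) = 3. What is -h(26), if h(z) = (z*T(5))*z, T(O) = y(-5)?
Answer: -2028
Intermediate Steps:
T(O) = 3
h(z) = 3*z² (h(z) = (z*3)*z = (3*z)*z = 3*z²)
-h(26) = -3*26² = -3*676 = -1*2028 = -2028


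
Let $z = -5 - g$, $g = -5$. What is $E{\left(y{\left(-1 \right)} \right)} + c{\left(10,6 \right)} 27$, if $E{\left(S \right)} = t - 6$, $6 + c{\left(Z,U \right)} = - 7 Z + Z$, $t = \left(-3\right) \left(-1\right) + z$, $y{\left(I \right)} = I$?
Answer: $-1785$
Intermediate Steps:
$z = 0$ ($z = -5 - -5 = -5 + 5 = 0$)
$t = 3$ ($t = \left(-3\right) \left(-1\right) + 0 = 3 + 0 = 3$)
$c{\left(Z,U \right)} = -6 - 6 Z$ ($c{\left(Z,U \right)} = -6 + \left(- 7 Z + Z\right) = -6 - 6 Z$)
$E{\left(S \right)} = -3$ ($E{\left(S \right)} = 3 - 6 = -3$)
$E{\left(y{\left(-1 \right)} \right)} + c{\left(10,6 \right)} 27 = -3 + \left(-6 - 60\right) 27 = -3 - 1782 = -1785$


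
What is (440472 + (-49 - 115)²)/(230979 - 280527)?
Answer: -116842/12387 ≈ -9.4326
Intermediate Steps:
(440472 + (-49 - 115)²)/(230979 - 280527) = (440472 + (-164)²)/(-49548) = (440472 + 26896)*(-1/49548) = 467368*(-1/49548) = -116842/12387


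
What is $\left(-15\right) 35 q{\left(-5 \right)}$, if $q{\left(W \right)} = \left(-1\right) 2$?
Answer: $1050$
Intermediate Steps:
$q{\left(W \right)} = -2$
$\left(-15\right) 35 q{\left(-5 \right)} = \left(-15\right) 35 \left(-2\right) = \left(-525\right) \left(-2\right) = 1050$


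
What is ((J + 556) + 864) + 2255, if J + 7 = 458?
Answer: 4126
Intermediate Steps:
J = 451 (J = -7 + 458 = 451)
((J + 556) + 864) + 2255 = ((451 + 556) + 864) + 2255 = (1007 + 864) + 2255 = 1871 + 2255 = 4126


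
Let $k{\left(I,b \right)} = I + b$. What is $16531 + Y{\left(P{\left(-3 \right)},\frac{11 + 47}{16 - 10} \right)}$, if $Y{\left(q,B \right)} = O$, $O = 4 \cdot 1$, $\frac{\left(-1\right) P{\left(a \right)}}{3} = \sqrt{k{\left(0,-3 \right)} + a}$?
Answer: $16535$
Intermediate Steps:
$P{\left(a \right)} = - 3 \sqrt{-3 + a}$ ($P{\left(a \right)} = - 3 \sqrt{\left(0 - 3\right) + a} = - 3 \sqrt{-3 + a}$)
$O = 4$
$Y{\left(q,B \right)} = 4$
$16531 + Y{\left(P{\left(-3 \right)},\frac{11 + 47}{16 - 10} \right)} = 16531 + 4 = 16535$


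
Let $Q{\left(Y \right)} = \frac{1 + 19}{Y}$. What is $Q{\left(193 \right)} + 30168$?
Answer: $\frac{5822444}{193} \approx 30168.0$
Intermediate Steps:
$Q{\left(Y \right)} = \frac{20}{Y}$
$Q{\left(193 \right)} + 30168 = \frac{20}{193} + 30168 = \frac{5822444}{193}$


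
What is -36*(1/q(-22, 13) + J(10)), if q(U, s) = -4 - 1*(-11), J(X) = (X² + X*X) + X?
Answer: -52956/7 ≈ -7565.1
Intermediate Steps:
J(X) = X + 2*X² (J(X) = (X² + X²) + X = 2*X² + X = X + 2*X²)
q(U, s) = 7 (q(U, s) = -4 + 11 = 7)
-36*(1/q(-22, 13) + J(10)) = -36*(1/7 + 10*(1 + 2*10)) = -36*(⅐ + 10*(1 + 20)) = -36*(⅐ + 10*21) = -36*(⅐ + 210) = -36*1471/7 = -52956/7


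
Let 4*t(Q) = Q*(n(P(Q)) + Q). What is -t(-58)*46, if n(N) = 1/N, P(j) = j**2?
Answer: -4487553/116 ≈ -38686.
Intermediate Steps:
n(N) = 1/N
t(Q) = Q*(Q + Q**(-2))/4 (t(Q) = (Q*(1/(Q**2) + Q))/4 = (Q*(Q**(-2) + Q))/4 = (Q*(Q + Q**(-2)))/4 = Q*(Q + Q**(-2))/4)
-t(-58)*46 = -(1/4)*(1 + (-58)**3)/(-58)*46 = -(1/4)*(-1/58)*(1 - 195112)*46 = -(1/4)*(-1/58)*(-195111)*46 = -195111*46/232 = -1*4487553/116 = -4487553/116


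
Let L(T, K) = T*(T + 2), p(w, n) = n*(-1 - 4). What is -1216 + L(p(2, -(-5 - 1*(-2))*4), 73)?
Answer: 2264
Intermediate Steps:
p(w, n) = -5*n (p(w, n) = n*(-5) = -5*n)
L(T, K) = T*(2 + T)
-1216 + L(p(2, -(-5 - 1*(-2))*4), 73) = -1216 + (-5*(-(-5 - 1*(-2)))*4)*(2 - 5*(-(-5 - 1*(-2)))*4) = -1216 + (-5*(-(-5 + 2))*4)*(2 - 5*(-(-5 + 2))*4) = -1216 + (-5*(-1*(-3))*4)*(2 - 5*(-1*(-3))*4) = -1216 + (-15*4)*(2 - 15*4) = -1216 + (-5*12)*(2 - 5*12) = -1216 - 60*(2 - 60) = -1216 - 60*(-58) = -1216 + 3480 = 2264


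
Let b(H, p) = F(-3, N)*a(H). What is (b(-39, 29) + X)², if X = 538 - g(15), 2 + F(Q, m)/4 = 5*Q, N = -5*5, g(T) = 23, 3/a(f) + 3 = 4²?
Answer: 42133081/169 ≈ 2.4931e+5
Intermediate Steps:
a(f) = 3/13 (a(f) = 3/(-3 + 4²) = 3/(-3 + 16) = 3/13)
N = -25
F(Q, m) = -8 + 20*Q (F(Q, m) = -8 + 4*(5*Q) = -8 + 20*Q)
b(H, p) = -204/13 (b(H, p) = (-8 + 20*(-3))*(3/13) = (-8 - 60)*(3/13) = -68*3/13 = -204/13)
X = 515 (X = 538 - 1*23 = 538 - 23 = 515)
(b(-39, 29) + X)² = (-204/13 + 515)² = (6491/13)² = 42133081/169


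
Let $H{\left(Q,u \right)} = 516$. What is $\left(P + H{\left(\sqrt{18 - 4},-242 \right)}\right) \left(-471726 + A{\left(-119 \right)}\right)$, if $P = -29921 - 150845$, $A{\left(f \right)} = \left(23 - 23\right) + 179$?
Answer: $84996346750$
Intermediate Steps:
$A{\left(f \right)} = 179$ ($A{\left(f \right)} = \left(23 - 23\right) + 179 = 0 + 179 = 179$)
$P = -180766$ ($P = -29921 - 150845 = -180766$)
$\left(P + H{\left(\sqrt{18 - 4},-242 \right)}\right) \left(-471726 + A{\left(-119 \right)}\right) = \left(-180766 + 516\right) \left(-471726 + 179\right) = \left(-180250\right) \left(-471547\right) = 84996346750$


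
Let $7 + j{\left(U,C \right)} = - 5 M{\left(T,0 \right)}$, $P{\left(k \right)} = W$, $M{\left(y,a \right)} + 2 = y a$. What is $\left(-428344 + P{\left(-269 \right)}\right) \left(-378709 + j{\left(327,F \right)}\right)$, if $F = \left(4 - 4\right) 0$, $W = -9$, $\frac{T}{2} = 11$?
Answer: $162219851218$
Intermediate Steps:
$T = 22$ ($T = 2 \cdot 11 = 22$)
$M{\left(y,a \right)} = -2 + a y$ ($M{\left(y,a \right)} = -2 + y a = -2 + a y$)
$P{\left(k \right)} = -9$
$F = 0$ ($F = 0 \cdot 0 = 0$)
$j{\left(U,C \right)} = 3$ ($j{\left(U,C \right)} = -7 - 5 \left(-2 + 0 \cdot 22\right) = -7 - 5 \left(-2 + 0\right) = -7 - -10 = -7 + 10 = 3$)
$\left(-428344 + P{\left(-269 \right)}\right) \left(-378709 + j{\left(327,F \right)}\right) = \left(-428344 - 9\right) \left(-378709 + 3\right) = \left(-428353\right) \left(-378706\right) = 162219851218$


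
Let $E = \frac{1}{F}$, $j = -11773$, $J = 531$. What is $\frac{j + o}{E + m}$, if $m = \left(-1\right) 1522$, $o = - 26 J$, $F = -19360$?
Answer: $\frac{495209440}{29465921} \approx 16.806$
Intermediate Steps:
$o = -13806$ ($o = \left(-26\right) 531 = -13806$)
$m = -1522$
$E = - \frac{1}{19360}$ ($E = \frac{1}{-19360} = - \frac{1}{19360} \approx -5.1653 \cdot 10^{-5}$)
$\frac{j + o}{E + m} = \frac{-11773 - 13806}{- \frac{1}{19360} - 1522} = - \frac{25579}{- \frac{29465921}{19360}} = \left(-25579\right) \left(- \frac{19360}{29465921}\right) = \frac{495209440}{29465921}$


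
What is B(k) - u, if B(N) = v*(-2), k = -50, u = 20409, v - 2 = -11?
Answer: -20391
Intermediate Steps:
v = -9 (v = 2 - 11 = -9)
B(N) = 18 (B(N) = -9*(-2) = 18)
B(k) - u = 18 - 1*20409 = 18 - 20409 = -20391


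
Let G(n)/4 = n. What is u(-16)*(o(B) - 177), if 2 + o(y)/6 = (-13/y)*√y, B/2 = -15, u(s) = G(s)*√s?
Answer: 48384*I + 3328*√30/5 ≈ 3645.6 + 48384.0*I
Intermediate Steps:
G(n) = 4*n
u(s) = 4*s^(3/2) (u(s) = (4*s)*√s = 4*s^(3/2))
B = -30 (B = 2*(-15) = -30)
o(y) = -12 - 78/√y (o(y) = -12 + 6*((-13/y)*√y) = -12 + 6*(-13/√y) = -12 - 78/√y)
u(-16)*(o(B) - 177) = (4*(-16)^(3/2))*((-12 - (-13)*I*√30/5) - 177) = (4*(-64*I))*((-12 - (-13)*I*√30/5) - 177) = (-256*I)*((-12 + 13*I*√30/5) - 177) = (-256*I)*(-189 + 13*I*√30/5) = -256*I*(-189 + 13*I*√30/5)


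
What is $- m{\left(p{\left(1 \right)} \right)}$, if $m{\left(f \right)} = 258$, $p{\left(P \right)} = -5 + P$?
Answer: $-258$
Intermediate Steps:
$- m{\left(p{\left(1 \right)} \right)} = \left(-1\right) 258 = -258$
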